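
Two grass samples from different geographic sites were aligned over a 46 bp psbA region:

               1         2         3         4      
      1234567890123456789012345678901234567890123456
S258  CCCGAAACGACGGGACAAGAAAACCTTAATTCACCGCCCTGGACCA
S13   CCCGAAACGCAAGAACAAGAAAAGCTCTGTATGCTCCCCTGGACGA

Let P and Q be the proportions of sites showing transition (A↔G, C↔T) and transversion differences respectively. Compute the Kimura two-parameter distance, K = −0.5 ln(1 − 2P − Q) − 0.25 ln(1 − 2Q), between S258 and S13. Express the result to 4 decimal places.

Mismatches occur at site 10 (A→C, transversion), site 11 (C→A, transversion), site 12 (G→A, transition), site 14 (G→A, transition), site 24 (C→G, transversion), site 27 (T→C, transition), site 28 (A→T, transversion), site 29 (A→G, transition), site 31 (T→A, transversion), site 32 (C→T, transition), site 33 (A→G, transition), site 35 (C→T, transition), site 36 (G→C, transversion), site 45 (C→G, transversion).
Of the 14 differences, 7 transitions and 7 transversions over 46 sites: P = 7/46 = 0.152174, Q = 7/46 = 0.152174.
d = −0.5·ln(0.543478) − 0.25·ln(0.695652) = −0.5·(-0.609766) − 0.25·(-0.362906) = 0.3956.

0.3956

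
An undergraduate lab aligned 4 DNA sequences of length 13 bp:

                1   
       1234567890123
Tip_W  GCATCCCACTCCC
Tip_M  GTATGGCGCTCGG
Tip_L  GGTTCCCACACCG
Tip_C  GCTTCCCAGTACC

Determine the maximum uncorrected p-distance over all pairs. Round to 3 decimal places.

Pairwise Hamming distances:
  Tip_W vs Tip_M: 6
  Tip_W vs Tip_L: 4
  Tip_W vs Tip_C: 3
  Tip_M vs Tip_L: 7
  Tip_M vs Tip_C: 9
  Tip_L vs Tip_C: 5
The largest is 9 mismatches, between Tip_M and Tip_C; p = 9/13 = 0.692.

0.692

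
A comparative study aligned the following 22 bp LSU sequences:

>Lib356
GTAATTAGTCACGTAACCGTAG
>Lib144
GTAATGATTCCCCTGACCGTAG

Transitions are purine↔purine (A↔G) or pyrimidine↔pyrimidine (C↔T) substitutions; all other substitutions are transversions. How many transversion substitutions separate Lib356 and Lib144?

Differing sites — 6:T/G (Tv); 8:G/T (Tv); 11:A/C (Tv); 13:G/C (Tv); 15:A/G (Ti).
Of the 5 differences, 1 transition and 4 transversions, so the answer is 4.

4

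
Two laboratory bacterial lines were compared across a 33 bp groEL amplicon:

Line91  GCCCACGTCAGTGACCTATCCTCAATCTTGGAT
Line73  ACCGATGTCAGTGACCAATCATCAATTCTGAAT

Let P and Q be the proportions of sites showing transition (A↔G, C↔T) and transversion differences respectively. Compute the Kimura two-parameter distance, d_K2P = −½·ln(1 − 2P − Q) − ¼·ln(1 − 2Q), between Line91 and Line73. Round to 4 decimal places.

0.3006

Mismatches occur at site 1 (G↔A, transition), site 4 (C↔G, transversion), site 6 (C↔T, transition), site 17 (T↔A, transversion), site 21 (C↔A, transversion), site 27 (C↔T, transition), site 28 (T↔C, transition), site 31 (G↔A, transition).
Of the 8 differences, 5 transitions and 3 transversions over 33 sites: P = 5/33 = 0.151515, Q = 3/33 = 0.090909.
d = −0.5·ln(0.606061) − 0.25·ln(0.818182) = −0.5·(-0.500775) − 0.25·(-0.200670) = 0.3006.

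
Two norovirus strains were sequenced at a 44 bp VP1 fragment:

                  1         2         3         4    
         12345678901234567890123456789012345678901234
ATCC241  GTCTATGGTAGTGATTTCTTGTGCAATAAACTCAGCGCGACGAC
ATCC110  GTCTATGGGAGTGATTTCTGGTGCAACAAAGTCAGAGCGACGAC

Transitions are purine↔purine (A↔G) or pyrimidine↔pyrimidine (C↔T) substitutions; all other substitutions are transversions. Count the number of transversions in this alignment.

Mismatches occur at site 9 (T↔G, transversion), site 20 (T↔G, transversion), site 27 (T↔C, transition), site 31 (C↔G, transversion), site 36 (C↔A, transversion).
Of the 5 differences, 1 transition and 4 transversions, so the answer is 4.

4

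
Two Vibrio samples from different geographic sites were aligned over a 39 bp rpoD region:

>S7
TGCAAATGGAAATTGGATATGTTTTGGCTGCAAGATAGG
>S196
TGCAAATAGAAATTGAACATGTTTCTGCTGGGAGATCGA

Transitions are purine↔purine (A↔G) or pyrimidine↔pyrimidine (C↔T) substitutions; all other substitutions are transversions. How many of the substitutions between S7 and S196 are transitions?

6

Differing sites — 8:G/A (Ti); 16:G/A (Ti); 18:T/C (Ti); 25:T/C (Ti); 26:G/T (Tv); 31:C/G (Tv); 32:A/G (Ti); 37:A/C (Tv); 39:G/A (Ti).
Of the 9 differences, 6 transitions and 3 transversions, so the answer is 6.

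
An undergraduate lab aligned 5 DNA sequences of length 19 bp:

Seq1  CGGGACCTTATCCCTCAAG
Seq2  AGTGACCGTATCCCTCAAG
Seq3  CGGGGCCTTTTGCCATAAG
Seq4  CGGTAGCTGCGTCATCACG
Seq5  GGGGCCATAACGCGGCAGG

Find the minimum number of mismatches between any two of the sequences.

3

Pairwise Hamming distances:
  Seq1 vs Seq2: 3
  Seq1 vs Seq3: 5
  Seq1 vs Seq4: 8
  Seq1 vs Seq5: 9
  Seq2 vs Seq3: 8
  Seq2 vs Seq4: 11
  Seq2 vs Seq5: 11
  Seq3 vs Seq4: 11
  Seq3 vs Seq5: 10
  Seq4 vs Seq5: 12
The smallest is 3, between Seq1 and Seq2.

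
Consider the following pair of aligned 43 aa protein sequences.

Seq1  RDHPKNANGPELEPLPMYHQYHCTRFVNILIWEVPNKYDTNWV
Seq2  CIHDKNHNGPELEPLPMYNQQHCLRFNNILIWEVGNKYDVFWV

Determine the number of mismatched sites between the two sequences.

Differing sites — 1:R/C; 2:D/I; 4:P/D; 7:A/H; 19:H/N; 21:Y/Q; 24:T/L; 27:V/N; 35:P/G; 40:T/V; 41:N/F.
That gives 11 mismatches out of 43 aligned sites, so the Hamming distance is 11.

11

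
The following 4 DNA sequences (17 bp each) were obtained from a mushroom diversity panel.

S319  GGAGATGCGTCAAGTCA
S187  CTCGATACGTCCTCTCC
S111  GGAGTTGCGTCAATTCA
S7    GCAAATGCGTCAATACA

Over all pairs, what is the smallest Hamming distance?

2

Pairwise Hamming distances:
  S319 vs S187: 8
  S319 vs S111: 2
  S319 vs S7: 4
  S187 vs S111: 9
  S187 vs S7: 10
  S111 vs S7: 4
The smallest is 2, between S319 and S111.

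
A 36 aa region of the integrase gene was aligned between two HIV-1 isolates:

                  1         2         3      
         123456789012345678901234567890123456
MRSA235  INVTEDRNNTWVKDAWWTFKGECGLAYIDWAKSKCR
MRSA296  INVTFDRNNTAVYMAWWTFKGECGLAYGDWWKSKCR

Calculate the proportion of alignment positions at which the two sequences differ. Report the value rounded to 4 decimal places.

Differing sites — 5:E/F; 11:W/A; 13:K/Y; 14:D/M; 28:I/G; 31:A/W.
There are 6 differences over 36 sites, so p = 6/36 = 0.1667.

0.1667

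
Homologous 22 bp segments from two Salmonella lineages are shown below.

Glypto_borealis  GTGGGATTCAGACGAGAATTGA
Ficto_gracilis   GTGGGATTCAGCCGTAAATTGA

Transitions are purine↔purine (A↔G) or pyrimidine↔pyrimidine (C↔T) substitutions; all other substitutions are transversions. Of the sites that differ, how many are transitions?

The sequences differ at positions 12 (A/C, transversion), 15 (A/T, transversion), 16 (G/A, transition).
Of the 3 differences, 1 transition and 2 transversions, so the answer is 1.

1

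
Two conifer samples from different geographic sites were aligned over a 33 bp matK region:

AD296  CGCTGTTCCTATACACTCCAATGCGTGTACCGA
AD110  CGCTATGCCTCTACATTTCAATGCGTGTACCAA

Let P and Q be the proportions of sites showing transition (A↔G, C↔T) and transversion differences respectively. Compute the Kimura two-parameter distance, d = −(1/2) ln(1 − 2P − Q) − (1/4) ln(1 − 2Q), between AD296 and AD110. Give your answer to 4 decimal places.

0.2128

Differing sites — 5:G/A (Ti); 7:T/G (Tv); 11:A/C (Tv); 16:C/T (Ti); 18:C/T (Ti); 32:G/A (Ti).
Of the 6 differences, 4 transitions and 2 transversions over 33 sites: P = 4/33 = 0.121212, Q = 2/33 = 0.060606.
d = −0.5·ln(0.696970) − 0.25·ln(0.878788) = −0.5·(-0.361013) − 0.25·(-0.129212) = 0.2128.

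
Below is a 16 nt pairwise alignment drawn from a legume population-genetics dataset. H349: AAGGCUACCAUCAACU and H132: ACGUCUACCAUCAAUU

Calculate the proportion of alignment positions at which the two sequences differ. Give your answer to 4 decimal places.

0.1875

Differing sites — 2:A/C; 4:G/U; 15:C/U.
There are 3 differences over 16 sites, so p = 3/16 = 0.1875.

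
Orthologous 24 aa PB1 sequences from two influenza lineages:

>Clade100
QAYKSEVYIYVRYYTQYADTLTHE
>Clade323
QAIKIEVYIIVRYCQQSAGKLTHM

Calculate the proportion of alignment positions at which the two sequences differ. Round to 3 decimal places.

The sequences differ at positions 3 (Y/I), 5 (S/I), 10 (Y/I), 14 (Y/C), 15 (T/Q), 17 (Y/S), 19 (D/G), 20 (T/K), 24 (E/M).
There are 9 differences over 24 sites, so p = 9/24 = 0.375.

0.375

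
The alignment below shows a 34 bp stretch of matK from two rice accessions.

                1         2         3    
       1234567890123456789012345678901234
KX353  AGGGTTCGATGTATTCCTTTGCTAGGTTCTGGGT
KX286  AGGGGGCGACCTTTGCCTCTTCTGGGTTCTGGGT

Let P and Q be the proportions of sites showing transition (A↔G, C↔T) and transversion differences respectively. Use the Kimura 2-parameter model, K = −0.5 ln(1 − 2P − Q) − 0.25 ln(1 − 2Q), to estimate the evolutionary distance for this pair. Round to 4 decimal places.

0.3265

Mismatches occur at site 5 (T→G, transversion), site 6 (T→G, transversion), site 10 (T→C, transition), site 11 (G→C, transversion), site 13 (A→T, transversion), site 15 (T→G, transversion), site 19 (T→C, transition), site 21 (G→T, transversion), site 24 (A→G, transition).
Of the 9 differences, 3 transitions and 6 transversions over 34 sites: P = 3/34 = 0.088235, Q = 6/34 = 0.176471.
d = −0.5·ln(0.647059) − 0.25·ln(0.647058) = −0.5·(-0.435318) − 0.25·(-0.435319) = 0.3265.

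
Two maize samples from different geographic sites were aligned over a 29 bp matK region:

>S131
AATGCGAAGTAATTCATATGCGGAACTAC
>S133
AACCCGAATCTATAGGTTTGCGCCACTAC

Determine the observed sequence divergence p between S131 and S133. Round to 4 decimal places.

The sequences differ at positions 3 (T/C), 4 (G/C), 9 (G/T), 10 (T/C), 11 (A/T), 14 (T/A), 15 (C/G), 16 (A/G), 18 (A/T), 23 (G/C), 24 (A/C).
There are 11 differences over 29 sites, so p = 11/29 = 0.3793.

0.3793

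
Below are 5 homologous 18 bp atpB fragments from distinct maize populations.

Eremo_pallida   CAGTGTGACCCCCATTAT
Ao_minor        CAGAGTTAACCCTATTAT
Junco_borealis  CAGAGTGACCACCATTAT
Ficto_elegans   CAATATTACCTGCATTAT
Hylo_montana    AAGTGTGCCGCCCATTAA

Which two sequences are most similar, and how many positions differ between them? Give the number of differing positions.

Pairwise Hamming distances:
  Eremo_pallida vs Ao_minor: 4
  Eremo_pallida vs Junco_borealis: 2
  Eremo_pallida vs Ficto_elegans: 5
  Eremo_pallida vs Hylo_montana: 4
  Ao_minor vs Junco_borealis: 4
  Ao_minor vs Ficto_elegans: 7
  Ao_minor vs Hylo_montana: 8
  Junco_borealis vs Ficto_elegans: 6
  Junco_borealis vs Hylo_montana: 6
  Ficto_elegans vs Hylo_montana: 9
The smallest is 2, between Eremo_pallida and Junco_borealis.

2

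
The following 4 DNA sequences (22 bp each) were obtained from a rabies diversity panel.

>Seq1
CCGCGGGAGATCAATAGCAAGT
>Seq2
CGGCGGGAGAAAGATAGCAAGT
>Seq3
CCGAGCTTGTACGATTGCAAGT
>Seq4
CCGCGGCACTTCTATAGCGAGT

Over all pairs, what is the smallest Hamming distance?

Pairwise Hamming distances:
  Seq1 vs Seq2: 4
  Seq1 vs Seq3: 8
  Seq1 vs Seq4: 5
  Seq2 vs Seq3: 8
  Seq2 vs Seq4: 8
  Seq3 vs Seq4: 9
The smallest is 4, between Seq1 and Seq2.

4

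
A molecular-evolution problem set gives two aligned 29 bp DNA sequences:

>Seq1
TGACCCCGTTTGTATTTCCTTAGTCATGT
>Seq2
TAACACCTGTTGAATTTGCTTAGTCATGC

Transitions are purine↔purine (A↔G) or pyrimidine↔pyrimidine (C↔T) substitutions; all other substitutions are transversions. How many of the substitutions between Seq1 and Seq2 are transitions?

2

Mismatches occur at site 2 (G↔A, transition), site 5 (C↔A, transversion), site 8 (G↔T, transversion), site 9 (T↔G, transversion), site 13 (T↔A, transversion), site 18 (C↔G, transversion), site 29 (T↔C, transition).
Of the 7 differences, 2 transitions and 5 transversions, so the answer is 2.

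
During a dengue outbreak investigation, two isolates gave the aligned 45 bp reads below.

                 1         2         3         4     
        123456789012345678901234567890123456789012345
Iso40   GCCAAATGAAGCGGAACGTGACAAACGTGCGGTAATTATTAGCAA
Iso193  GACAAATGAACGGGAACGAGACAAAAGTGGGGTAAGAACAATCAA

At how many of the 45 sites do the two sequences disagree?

11

Differing sites — 2:C/A; 11:G/C; 12:C/G; 19:T/A; 26:C/A; 30:C/G; 36:T/G; 37:T/A; 39:T/C; 40:T/A; 42:G/T.
That gives 11 mismatches out of 45 aligned sites, so the Hamming distance is 11.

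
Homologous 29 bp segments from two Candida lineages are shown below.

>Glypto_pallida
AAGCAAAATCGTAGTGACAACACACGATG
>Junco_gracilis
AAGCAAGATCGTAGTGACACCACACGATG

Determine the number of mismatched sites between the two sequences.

Differing sites — 7:A/G; 20:A/C.
That gives 2 mismatches out of 29 aligned sites, so the Hamming distance is 2.

2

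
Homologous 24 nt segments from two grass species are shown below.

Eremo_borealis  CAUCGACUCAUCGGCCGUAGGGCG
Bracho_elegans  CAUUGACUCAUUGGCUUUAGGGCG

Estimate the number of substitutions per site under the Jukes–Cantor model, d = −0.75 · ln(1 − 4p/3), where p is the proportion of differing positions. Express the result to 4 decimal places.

0.1885

The sequences differ at positions 4 (C/U), 12 (C/U), 16 (C/U), 17 (G/U).
p = 4/24 = 0.166667.
d = −0.75 · ln(1 − (4/3)·0.166667) = −0.75 · ln(0.777777) = −0.75 · (-0.251315) = 0.1885.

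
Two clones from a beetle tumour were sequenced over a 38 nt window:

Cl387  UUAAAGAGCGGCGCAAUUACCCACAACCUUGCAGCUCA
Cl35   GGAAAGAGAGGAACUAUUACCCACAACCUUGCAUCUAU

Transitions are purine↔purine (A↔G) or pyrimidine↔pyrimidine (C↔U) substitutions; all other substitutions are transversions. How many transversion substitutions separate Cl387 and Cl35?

Differing sites — 1:U/G (Tv); 2:U/G (Tv); 9:C/A (Tv); 12:C/A (Tv); 13:G/A (Ti); 15:A/U (Tv); 34:G/U (Tv); 37:C/A (Tv); 38:A/U (Tv).
Of the 9 differences, 1 transition and 8 transversions, so the answer is 8.

8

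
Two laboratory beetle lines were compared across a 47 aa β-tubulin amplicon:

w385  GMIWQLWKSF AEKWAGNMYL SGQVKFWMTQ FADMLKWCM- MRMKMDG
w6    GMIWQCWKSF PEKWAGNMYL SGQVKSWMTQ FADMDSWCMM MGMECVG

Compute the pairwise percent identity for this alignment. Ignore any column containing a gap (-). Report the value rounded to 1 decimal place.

80.4%

Excluding the 1 gap column leaves 46 comparable sites.
Differing sites — 6:L/C; 11:A/P; 26:F/S; 35:L/D; 36:K/S; 42:R/G; 44:K/E; 45:M/C; 46:D/V.
37 of the 46 comparable sites match, so the percent identity is 37/46 × 100 = 80.4%.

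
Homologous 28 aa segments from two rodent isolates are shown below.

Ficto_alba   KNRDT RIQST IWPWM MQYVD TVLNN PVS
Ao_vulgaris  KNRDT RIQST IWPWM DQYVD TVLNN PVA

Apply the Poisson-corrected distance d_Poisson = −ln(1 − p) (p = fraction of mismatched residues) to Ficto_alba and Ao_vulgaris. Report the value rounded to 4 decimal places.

0.0741

The sequences differ at positions 16 (M/D), 28 (S/A).
p = 2/28 = 0.071429.
d = −ln(1 − 0.071429) = −ln(0.928571) = 0.0741.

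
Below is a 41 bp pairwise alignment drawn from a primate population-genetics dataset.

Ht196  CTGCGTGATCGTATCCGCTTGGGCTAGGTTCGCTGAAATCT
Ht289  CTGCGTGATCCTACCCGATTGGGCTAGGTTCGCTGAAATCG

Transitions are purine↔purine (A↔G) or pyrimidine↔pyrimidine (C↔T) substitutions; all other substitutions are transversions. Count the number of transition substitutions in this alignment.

The sequences differ at positions 11 (G/C, transversion), 14 (T/C, transition), 18 (C/A, transversion), 41 (T/G, transversion).
Of the 4 differences, 1 transition and 3 transversions, so the answer is 1.

1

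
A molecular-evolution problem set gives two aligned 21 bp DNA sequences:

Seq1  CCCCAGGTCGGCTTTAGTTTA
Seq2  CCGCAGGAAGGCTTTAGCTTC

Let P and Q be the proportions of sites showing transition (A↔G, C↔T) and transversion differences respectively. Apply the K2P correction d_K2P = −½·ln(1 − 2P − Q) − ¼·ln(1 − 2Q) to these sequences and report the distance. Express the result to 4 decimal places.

0.2881

Mismatches occur at site 3 (C/G, transversion), site 8 (T/A, transversion), site 9 (C/A, transversion), site 18 (T/C, transition), site 21 (A/C, transversion).
Of the 5 differences, 1 transition and 4 transversions over 21 sites: P = 1/21 = 0.047619, Q = 4/21 = 0.190476.
d = −0.5·ln(0.714286) − 0.25·ln(0.619048) = −0.5·(-0.336472) − 0.25·(-0.479572) = 0.2881.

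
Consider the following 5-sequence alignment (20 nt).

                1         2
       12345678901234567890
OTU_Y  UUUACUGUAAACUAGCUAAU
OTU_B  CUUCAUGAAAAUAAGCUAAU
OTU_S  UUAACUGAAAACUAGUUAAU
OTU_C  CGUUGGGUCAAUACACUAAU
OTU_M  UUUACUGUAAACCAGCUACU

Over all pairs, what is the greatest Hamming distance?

13

Pairwise Hamming distances:
  OTU_Y vs OTU_B: 6
  OTU_Y vs OTU_S: 3
  OTU_Y vs OTU_C: 10
  OTU_Y vs OTU_M: 2
  OTU_B vs OTU_S: 7
  OTU_B vs OTU_C: 8
  OTU_B vs OTU_M: 7
  OTU_S vs OTU_C: 13
  OTU_S vs OTU_M: 5
  OTU_C vs OTU_M: 11
The largest is 13, between OTU_S and OTU_C.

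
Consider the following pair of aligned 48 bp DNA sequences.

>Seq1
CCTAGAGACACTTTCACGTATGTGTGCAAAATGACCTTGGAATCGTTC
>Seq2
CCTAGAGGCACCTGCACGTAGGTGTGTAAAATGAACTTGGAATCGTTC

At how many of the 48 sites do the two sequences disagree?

6

Differing sites — 8:A/G; 12:T/C; 14:T/G; 21:T/G; 27:C/T; 35:C/A.
That gives 6 mismatches out of 48 aligned sites, so the Hamming distance is 6.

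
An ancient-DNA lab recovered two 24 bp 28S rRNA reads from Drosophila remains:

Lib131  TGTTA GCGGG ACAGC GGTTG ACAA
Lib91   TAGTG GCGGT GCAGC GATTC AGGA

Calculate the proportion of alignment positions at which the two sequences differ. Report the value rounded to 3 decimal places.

0.375

Mismatches occur at site 2 (G/A), site 3 (T/G), site 5 (A/G), site 10 (G/T), site 11 (A/G), site 17 (G/A), site 20 (G/C), site 22 (C/G), site 23 (A/G).
There are 9 differences over 24 sites, so p = 9/24 = 0.375.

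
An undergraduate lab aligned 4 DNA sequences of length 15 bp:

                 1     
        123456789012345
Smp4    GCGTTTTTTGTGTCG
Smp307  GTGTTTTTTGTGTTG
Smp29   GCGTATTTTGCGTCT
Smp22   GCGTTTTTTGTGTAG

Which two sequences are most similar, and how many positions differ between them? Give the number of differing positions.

Pairwise Hamming distances:
  Smp4 vs Smp307: 2
  Smp4 vs Smp29: 3
  Smp4 vs Smp22: 1
  Smp307 vs Smp29: 5
  Smp307 vs Smp22: 2
  Smp29 vs Smp22: 4
The smallest is 1, between Smp4 and Smp22.

1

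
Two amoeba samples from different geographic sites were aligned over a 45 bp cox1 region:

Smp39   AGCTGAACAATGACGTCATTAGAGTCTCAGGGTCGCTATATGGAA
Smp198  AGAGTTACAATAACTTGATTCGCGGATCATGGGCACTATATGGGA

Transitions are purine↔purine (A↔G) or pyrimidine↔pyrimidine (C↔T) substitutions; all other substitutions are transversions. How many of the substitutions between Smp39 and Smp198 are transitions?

3

Differing sites — 3:C/A (Tv); 4:T/G (Tv); 5:G/T (Tv); 6:A/T (Tv); 12:G/A (Ti); 15:G/T (Tv); 17:C/G (Tv); 21:A/C (Tv); 23:A/C (Tv); 25:T/G (Tv); 26:C/A (Tv); 30:G/T (Tv); 33:T/G (Tv); 35:G/A (Ti); 44:A/G (Ti).
Of the 15 differences, 3 transitions and 12 transversions, so the answer is 3.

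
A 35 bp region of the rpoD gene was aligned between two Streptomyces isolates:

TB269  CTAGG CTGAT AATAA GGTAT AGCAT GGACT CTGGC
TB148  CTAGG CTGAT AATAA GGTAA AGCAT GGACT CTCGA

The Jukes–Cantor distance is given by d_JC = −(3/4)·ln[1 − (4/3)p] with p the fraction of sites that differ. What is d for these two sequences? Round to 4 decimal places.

0.0910

Differing sites — 20:T/A; 33:G/C; 35:C/A.
p = 3/35 = 0.085714.
d = −0.75 · ln(1 − (4/3)·0.085714) = −0.75 · ln(0.885715) = −0.75 · (-0.121360) = 0.0910.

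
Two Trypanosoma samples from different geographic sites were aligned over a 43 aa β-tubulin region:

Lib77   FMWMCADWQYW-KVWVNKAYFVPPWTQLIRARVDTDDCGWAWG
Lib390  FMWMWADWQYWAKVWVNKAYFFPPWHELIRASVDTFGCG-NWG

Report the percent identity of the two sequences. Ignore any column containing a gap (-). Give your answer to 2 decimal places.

80.49%

Excluding the 2 gap columns leaves 41 comparable sites.
Mismatches occur at site 5 (C→W), site 22 (V→F), site 26 (T→H), site 27 (Q→E), site 32 (R→S), site 36 (D→F), site 37 (D→G), site 41 (A→N).
33 of the 41 comparable sites match, so the percent identity is 33/41 × 100 = 80.49%.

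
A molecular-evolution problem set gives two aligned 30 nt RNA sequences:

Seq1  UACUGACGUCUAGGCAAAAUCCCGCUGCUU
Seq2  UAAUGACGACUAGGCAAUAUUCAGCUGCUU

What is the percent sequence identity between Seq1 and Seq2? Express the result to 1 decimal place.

83.3%

Differing sites — 3:C/A; 9:U/A; 18:A/U; 21:C/U; 23:C/A.
25 of the 30 sites match, so the percent identity is 25/30 × 100 = 83.3%.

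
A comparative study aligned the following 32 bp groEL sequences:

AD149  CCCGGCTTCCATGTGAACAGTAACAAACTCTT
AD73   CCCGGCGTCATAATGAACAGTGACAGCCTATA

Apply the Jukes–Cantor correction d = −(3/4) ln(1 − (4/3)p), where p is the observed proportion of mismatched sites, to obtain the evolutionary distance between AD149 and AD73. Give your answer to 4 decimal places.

Mismatches occur at site 7 (T/G), site 10 (C/A), site 11 (A/T), site 12 (T/A), site 13 (G/A), site 22 (A/G), site 26 (A/G), site 27 (A/C), site 30 (C/A), site 32 (T/A).
p = 10/32 = 0.312500.
d = −0.75 · ln(1 − (4/3)·0.312500) = −0.75 · ln(0.583333) = −0.75 · (-0.538997) = 0.4042.

0.4042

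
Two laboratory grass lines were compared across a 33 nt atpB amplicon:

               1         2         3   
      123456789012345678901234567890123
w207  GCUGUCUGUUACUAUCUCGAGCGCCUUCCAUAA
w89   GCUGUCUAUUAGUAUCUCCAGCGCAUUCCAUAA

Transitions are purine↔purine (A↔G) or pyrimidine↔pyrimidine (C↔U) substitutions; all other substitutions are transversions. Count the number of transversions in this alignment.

The sequences differ at positions 8 (G/A, transition), 12 (C/G, transversion), 19 (G/C, transversion), 25 (C/A, transversion).
Of the 4 differences, 1 transition and 3 transversions, so the answer is 3.

3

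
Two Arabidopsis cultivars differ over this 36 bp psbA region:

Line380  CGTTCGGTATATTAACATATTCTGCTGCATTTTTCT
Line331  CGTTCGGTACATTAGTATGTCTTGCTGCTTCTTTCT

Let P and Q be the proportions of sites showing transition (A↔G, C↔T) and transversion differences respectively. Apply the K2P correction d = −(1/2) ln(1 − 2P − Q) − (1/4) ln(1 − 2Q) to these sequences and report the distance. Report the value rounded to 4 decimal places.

The sequences differ at positions 10 (T/C, transition), 15 (A/G, transition), 16 (C/T, transition), 19 (A/G, transition), 21 (T/C, transition), 22 (C/T, transition), 29 (A/T, transversion), 31 (T/C, transition).
Of the 8 differences, 7 transitions and 1 transversion over 36 sites: P = 7/36 = 0.194444, Q = 1/36 = 0.027778.
d = −0.5·ln(0.583334) − 0.25·ln(0.944444) = −0.5·(-0.538995) − 0.25·(-0.057159) = 0.2838.

0.2838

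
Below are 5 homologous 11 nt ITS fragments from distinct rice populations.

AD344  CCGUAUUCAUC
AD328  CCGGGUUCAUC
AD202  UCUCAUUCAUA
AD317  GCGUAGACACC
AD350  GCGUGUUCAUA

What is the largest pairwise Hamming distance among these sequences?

7

Pairwise Hamming distances:
  AD344 vs AD328: 2
  AD344 vs AD202: 4
  AD344 vs AD317: 4
  AD344 vs AD350: 3
  AD328 vs AD202: 5
  AD328 vs AD317: 6
  AD328 vs AD350: 3
  AD202 vs AD317: 7
  AD202 vs AD350: 4
  AD317 vs AD350: 5
The largest is 7, between AD202 and AD317.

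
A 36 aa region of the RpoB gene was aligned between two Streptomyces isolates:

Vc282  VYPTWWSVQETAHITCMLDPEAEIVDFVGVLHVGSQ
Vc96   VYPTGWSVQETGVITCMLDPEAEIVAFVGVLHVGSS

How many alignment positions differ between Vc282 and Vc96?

5

The sequences differ at positions 5 (W/G), 12 (A/G), 13 (H/V), 26 (D/A), 36 (Q/S).
That gives 5 mismatches out of 36 aligned sites, so the Hamming distance is 5.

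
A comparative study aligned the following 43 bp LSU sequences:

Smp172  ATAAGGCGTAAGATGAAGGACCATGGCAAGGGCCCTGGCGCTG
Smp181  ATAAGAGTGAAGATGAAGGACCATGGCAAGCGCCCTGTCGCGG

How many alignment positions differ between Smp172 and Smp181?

Mismatches occur at site 6 (G/A), site 7 (C/G), site 8 (G/T), site 9 (T/G), site 31 (G/C), site 38 (G/T), site 42 (T/G).
That gives 7 mismatches out of 43 aligned sites, so the Hamming distance is 7.

7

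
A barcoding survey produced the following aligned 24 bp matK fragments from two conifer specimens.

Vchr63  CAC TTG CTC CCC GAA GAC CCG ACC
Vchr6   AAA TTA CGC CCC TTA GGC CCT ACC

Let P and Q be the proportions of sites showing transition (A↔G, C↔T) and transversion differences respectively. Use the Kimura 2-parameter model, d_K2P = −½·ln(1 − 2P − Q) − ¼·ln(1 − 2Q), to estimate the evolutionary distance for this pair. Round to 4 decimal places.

0.4428

Differing sites — 1:C/A (Tv); 3:C/A (Tv); 6:G/A (Ti); 8:T/G (Tv); 13:G/T (Tv); 14:A/T (Tv); 17:A/G (Ti); 21:G/T (Tv).
Of the 8 differences, 2 transitions and 6 transversions over 24 sites: P = 2/24 = 0.083333, Q = 6/24 = 0.250000.
d = −0.5·ln(0.583334) − 0.25·ln(0.500000) = −0.5·(-0.538995) − 0.25·(-0.693147) = 0.4428.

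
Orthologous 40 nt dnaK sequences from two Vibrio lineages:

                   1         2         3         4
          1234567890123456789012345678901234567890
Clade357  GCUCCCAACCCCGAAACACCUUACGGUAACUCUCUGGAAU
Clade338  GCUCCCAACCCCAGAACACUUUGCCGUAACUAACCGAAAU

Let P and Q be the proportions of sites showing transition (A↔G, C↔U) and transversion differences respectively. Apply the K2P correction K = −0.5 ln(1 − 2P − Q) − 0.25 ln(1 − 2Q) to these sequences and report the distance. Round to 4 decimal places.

0.2756

The sequences differ at positions 13 (G/A, transition), 14 (A/G, transition), 20 (C/U, transition), 23 (A/G, transition), 25 (G/C, transversion), 32 (C/A, transversion), 33 (U/A, transversion), 35 (U/C, transition), 37 (G/A, transition).
Of the 9 differences, 6 transitions and 3 transversions over 40 sites: P = 6/40 = 0.150000, Q = 3/40 = 0.075000.
d = −0.5·ln(0.625000) − 0.25·ln(0.850000) = −0.5·(-0.470004) − 0.25·(-0.162519) = 0.2756.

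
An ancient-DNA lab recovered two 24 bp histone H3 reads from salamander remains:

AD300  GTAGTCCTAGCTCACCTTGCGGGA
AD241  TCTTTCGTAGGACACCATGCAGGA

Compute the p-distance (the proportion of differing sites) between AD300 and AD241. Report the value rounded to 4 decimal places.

0.3750

Differing sites — 1:G/T; 2:T/C; 3:A/T; 4:G/T; 7:C/G; 11:C/G; 12:T/A; 17:T/A; 21:G/A.
There are 9 differences over 24 sites, so p = 9/24 = 0.3750.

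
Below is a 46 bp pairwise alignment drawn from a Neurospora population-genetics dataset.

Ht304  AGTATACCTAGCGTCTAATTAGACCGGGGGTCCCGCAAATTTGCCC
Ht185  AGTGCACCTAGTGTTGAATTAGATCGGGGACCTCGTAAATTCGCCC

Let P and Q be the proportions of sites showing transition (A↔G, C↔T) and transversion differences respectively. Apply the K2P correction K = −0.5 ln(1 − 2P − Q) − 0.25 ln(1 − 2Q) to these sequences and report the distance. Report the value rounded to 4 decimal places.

0.3160

The sequences differ at positions 4 (A/G, transition), 5 (T/C, transition), 12 (C/T, transition), 15 (C/T, transition), 16 (T/G, transversion), 24 (C/T, transition), 30 (G/A, transition), 31 (T/C, transition), 33 (C/T, transition), 36 (C/T, transition), 42 (T/C, transition).
Of the 11 differences, 10 transitions and 1 transversion over 46 sites: P = 10/46 = 0.217391, Q = 1/46 = 0.021739.
d = −0.5·ln(0.543479) − 0.25·ln(0.956522) = −0.5·(-0.609764) − 0.25·(-0.044451) = 0.3160.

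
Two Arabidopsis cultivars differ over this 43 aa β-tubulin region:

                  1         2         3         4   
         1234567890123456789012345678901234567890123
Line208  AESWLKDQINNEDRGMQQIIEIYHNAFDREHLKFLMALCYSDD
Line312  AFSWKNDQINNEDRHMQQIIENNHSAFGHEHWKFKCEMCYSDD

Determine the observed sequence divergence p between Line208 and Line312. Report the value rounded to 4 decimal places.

Differing sites — 2:E/F; 5:L/K; 6:K/N; 15:G/H; 22:I/N; 23:Y/N; 25:N/S; 28:D/G; 29:R/H; 32:L/W; 35:L/K; 36:M/C; 37:A/E; 38:L/M.
There are 14 differences over 43 sites, so p = 14/43 = 0.3256.

0.3256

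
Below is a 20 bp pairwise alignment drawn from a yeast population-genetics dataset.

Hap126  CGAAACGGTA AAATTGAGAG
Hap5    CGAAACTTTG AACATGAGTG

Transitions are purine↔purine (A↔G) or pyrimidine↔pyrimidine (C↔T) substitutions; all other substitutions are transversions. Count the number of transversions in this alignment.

The sequences differ at positions 7 (G/T, transversion), 8 (G/T, transversion), 10 (A/G, transition), 13 (A/C, transversion), 14 (T/A, transversion), 19 (A/T, transversion).
Of the 6 differences, 1 transition and 5 transversions, so the answer is 5.

5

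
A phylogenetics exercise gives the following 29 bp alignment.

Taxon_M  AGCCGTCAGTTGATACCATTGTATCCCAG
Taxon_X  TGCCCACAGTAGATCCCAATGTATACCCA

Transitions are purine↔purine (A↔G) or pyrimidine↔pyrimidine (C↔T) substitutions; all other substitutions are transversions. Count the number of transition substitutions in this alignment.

Differing sites — 1:A/T (Tv); 5:G/C (Tv); 6:T/A (Tv); 11:T/A (Tv); 15:A/C (Tv); 19:T/A (Tv); 25:C/A (Tv); 28:A/C (Tv); 29:G/A (Ti).
Of the 9 differences, 1 transition and 8 transversions, so the answer is 1.

1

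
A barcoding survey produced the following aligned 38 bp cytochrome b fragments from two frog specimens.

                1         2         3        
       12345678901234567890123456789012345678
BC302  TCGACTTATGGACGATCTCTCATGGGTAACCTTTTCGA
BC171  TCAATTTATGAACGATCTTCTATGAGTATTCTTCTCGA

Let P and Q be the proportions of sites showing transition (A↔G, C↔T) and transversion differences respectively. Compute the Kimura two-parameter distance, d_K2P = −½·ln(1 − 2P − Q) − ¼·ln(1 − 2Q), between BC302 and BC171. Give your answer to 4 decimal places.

The sequences differ at positions 3 (G/A, transition), 5 (C/T, transition), 11 (G/A, transition), 19 (C/T, transition), 20 (T/C, transition), 21 (C/T, transition), 25 (G/A, transition), 29 (A/T, transversion), 30 (C/T, transition), 34 (T/C, transition).
Of the 10 differences, 9 transitions and 1 transversion over 38 sites: P = 9/38 = 0.236842, Q = 1/38 = 0.026316.
d = −0.5·ln(0.500000) − 0.25·ln(0.947368) = −0.5·(-0.693147) − 0.25·(-0.054068) = 0.3601.

0.3601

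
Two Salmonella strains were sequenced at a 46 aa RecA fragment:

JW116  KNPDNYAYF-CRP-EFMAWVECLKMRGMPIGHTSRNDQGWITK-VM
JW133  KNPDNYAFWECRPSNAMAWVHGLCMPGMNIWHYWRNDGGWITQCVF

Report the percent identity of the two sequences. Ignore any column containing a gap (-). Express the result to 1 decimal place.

Excluding the 3 gap columns leaves 43 comparable sites.
Mismatches occur at site 8 (Y/F), site 9 (F/W), site 15 (E/N), site 16 (F/A), site 21 (E/H), site 22 (C/G), site 24 (K/C), site 26 (R/P), site 29 (P/N), site 31 (G/W), site 33 (T/Y), site 34 (S/W), site 38 (Q/G), site 43 (K/Q), site 46 (M/F).
28 of the 43 comparable sites match, so the percent identity is 28/43 × 100 = 65.1%.

65.1%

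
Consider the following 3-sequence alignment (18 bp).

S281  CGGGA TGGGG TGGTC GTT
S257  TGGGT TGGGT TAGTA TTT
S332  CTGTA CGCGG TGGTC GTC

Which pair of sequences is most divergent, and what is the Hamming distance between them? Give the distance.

11

Pairwise Hamming distances:
  S281 vs S257: 6
  S281 vs S332: 5
  S257 vs S332: 11
The largest is 11, between S257 and S332.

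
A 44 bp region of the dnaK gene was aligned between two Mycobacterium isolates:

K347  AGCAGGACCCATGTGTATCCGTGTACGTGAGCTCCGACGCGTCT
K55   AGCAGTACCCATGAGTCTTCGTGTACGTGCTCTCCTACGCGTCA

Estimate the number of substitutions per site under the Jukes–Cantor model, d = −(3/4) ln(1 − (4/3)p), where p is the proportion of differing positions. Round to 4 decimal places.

Differing sites — 6:G/T; 14:T/A; 17:A/C; 19:C/T; 30:A/C; 31:G/T; 36:G/T; 44:T/A.
p = 8/44 = 0.181818.
d = −0.75 · ln(1 − (4/3)·0.181818) = −0.75 · ln(0.757576) = −0.75 · (-0.277631) = 0.2082.

0.2082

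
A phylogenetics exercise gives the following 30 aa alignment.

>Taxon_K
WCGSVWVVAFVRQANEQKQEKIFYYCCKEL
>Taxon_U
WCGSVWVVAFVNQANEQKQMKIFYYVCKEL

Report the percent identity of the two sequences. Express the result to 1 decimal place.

90.0%

Mismatches occur at site 12 (R→N), site 20 (E→M), site 26 (C→V).
27 of the 30 sites match, so the percent identity is 27/30 × 100 = 90.0%.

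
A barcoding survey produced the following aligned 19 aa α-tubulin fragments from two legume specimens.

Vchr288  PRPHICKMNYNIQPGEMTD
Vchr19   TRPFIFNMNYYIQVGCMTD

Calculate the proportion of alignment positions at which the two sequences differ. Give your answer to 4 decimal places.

Differing sites — 1:P/T; 4:H/F; 6:C/F; 7:K/N; 11:N/Y; 14:P/V; 16:E/C.
There are 7 differences over 19 sites, so p = 7/19 = 0.3684.

0.3684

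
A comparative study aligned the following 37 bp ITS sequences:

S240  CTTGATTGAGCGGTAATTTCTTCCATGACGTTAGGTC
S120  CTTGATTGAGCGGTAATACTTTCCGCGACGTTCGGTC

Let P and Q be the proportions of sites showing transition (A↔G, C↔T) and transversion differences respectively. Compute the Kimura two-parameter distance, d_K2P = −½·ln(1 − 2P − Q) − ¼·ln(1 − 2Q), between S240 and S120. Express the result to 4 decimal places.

The sequences differ at positions 18 (T/A, transversion), 19 (T/C, transition), 20 (C/T, transition), 25 (A/G, transition), 26 (T/C, transition), 33 (A/C, transversion).
Of the 6 differences, 4 transitions and 2 transversions over 37 sites: P = 4/37 = 0.108108, Q = 2/37 = 0.054054.
d = −0.5·ln(0.729730) − 0.25·ln(0.891892) = −0.5·(-0.315081) − 0.25·(-0.114410) = 0.1861.

0.1861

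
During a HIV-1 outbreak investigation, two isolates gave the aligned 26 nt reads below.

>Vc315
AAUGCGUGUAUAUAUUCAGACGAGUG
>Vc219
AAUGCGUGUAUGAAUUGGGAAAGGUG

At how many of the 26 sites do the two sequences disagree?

7

Differing sites — 12:A/G; 13:U/A; 17:C/G; 18:A/G; 21:C/A; 22:G/A; 23:A/G.
That gives 7 mismatches out of 26 aligned sites, so the Hamming distance is 7.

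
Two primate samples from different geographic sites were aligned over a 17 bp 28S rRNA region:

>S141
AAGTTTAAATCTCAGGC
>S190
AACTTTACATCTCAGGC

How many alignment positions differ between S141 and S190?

Differing sites — 3:G/C; 8:A/C.
That gives 2 mismatches out of 17 aligned sites, so the Hamming distance is 2.

2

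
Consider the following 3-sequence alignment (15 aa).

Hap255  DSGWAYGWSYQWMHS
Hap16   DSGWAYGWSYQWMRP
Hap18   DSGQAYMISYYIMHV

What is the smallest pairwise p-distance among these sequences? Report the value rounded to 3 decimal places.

Pairwise Hamming distances:
  Hap255 vs Hap16: 2
  Hap255 vs Hap18: 6
  Hap16 vs Hap18: 7
The smallest is 2 mismatches, between Hap255 and Hap16; p = 2/15 = 0.133.

0.133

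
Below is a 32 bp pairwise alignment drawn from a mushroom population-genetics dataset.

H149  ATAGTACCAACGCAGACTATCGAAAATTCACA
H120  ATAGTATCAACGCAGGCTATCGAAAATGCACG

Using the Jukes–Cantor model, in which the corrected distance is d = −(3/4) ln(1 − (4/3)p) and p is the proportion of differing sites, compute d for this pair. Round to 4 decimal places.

Mismatches occur at site 7 (C→T), site 16 (A→G), site 28 (T→G), site 32 (A→G).
p = 4/32 = 0.125000.
d = −0.75 · ln(1 − (4/3)·0.125000) = −0.75 · ln(0.833333) = −0.75 · (-0.182322) = 0.1367.

0.1367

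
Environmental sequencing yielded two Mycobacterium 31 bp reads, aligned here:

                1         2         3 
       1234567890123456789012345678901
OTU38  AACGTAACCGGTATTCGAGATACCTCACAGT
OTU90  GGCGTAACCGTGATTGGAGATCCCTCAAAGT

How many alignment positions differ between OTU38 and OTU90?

Differing sites — 1:A/G; 2:A/G; 11:G/T; 12:T/G; 16:C/G; 22:A/C; 28:C/A.
That gives 7 mismatches out of 31 aligned sites, so the Hamming distance is 7.

7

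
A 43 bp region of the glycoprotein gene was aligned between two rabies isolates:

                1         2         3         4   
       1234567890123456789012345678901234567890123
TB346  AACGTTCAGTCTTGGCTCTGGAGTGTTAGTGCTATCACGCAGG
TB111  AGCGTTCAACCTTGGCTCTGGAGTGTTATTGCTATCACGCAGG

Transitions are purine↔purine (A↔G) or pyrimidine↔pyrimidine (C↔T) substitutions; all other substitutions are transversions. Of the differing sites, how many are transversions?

Differing sites — 2:A/G (Ti); 9:G/A (Ti); 10:T/C (Ti); 29:G/T (Tv).
Of the 4 differences, 3 transitions and 1 transversion, so the answer is 1.

1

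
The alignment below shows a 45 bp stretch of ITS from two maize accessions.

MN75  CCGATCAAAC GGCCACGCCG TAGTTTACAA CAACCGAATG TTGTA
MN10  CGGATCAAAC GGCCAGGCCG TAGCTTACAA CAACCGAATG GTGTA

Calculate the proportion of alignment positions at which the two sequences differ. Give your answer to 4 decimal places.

Mismatches occur at site 2 (C/G), site 16 (C/G), site 24 (T/C), site 41 (T/G).
There are 4 differences over 45 sites, so p = 4/45 = 0.0889.

0.0889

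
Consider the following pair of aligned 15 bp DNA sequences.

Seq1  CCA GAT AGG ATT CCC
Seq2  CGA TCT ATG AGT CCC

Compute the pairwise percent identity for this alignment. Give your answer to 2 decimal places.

Mismatches occur at site 2 (C→G), site 4 (G→T), site 5 (A→C), site 8 (G→T), site 11 (T→G).
10 of the 15 sites match, so the percent identity is 10/15 × 100 = 66.67%.

66.67%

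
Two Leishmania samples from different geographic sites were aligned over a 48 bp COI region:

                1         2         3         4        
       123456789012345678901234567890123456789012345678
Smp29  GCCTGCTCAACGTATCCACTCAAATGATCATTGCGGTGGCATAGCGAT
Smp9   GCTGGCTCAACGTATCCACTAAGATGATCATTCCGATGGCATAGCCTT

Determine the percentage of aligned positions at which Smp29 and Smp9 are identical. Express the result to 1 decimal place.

83.3%

The sequences differ at positions 3 (C/T), 4 (T/G), 21 (C/A), 23 (A/G), 33 (G/C), 36 (G/A), 46 (G/C), 47 (A/T).
40 of the 48 sites match, so the percent identity is 40/48 × 100 = 83.3%.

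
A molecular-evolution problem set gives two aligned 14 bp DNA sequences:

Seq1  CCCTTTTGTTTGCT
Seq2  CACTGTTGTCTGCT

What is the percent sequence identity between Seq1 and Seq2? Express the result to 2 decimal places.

Mismatches occur at site 2 (C/A), site 5 (T/G), site 10 (T/C).
11 of the 14 sites match, so the percent identity is 11/14 × 100 = 78.57%.

78.57%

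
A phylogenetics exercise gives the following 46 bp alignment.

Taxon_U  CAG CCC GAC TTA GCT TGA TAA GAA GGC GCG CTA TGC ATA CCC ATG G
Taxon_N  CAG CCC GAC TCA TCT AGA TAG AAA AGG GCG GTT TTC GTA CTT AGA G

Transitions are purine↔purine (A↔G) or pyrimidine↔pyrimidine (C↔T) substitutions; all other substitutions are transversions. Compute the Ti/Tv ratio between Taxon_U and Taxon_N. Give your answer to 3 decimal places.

1.143

The sequences differ at positions 11 (T/C, transition), 13 (G/T, transversion), 16 (T/A, transversion), 21 (A/G, transition), 22 (G/A, transition), 25 (G/A, transition), 27 (C/G, transversion), 31 (C/G, transversion), 33 (A/T, transversion), 35 (G/T, transversion), 37 (A/G, transition), 41 (C/T, transition), 42 (C/T, transition), 44 (T/G, transversion), 45 (G/A, transition).
Of the 15 differences, 8 transitions and 7 transversions, so Ti/Tv = 8/7 = 1.143.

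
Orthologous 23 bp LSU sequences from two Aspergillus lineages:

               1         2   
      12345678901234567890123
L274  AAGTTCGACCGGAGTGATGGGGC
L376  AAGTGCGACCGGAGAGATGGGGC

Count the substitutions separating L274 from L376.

2

Differing sites — 5:T/G; 15:T/A.
That gives 2 mismatches out of 23 aligned sites, so the Hamming distance is 2.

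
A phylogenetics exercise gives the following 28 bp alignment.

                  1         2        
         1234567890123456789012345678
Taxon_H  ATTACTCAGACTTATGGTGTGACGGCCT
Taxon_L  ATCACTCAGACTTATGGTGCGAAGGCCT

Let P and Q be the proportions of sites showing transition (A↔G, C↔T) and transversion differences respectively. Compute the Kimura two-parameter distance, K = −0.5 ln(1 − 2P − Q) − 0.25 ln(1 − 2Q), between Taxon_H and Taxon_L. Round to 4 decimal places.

Mismatches occur at site 3 (T↔C, transition), site 20 (T↔C, transition), site 23 (C↔A, transversion).
Of the 3 differences, 2 transitions and 1 transversion over 28 sites: P = 2/28 = 0.071429, Q = 1/28 = 0.035714.
d = −0.5·ln(0.821428) − 0.25·ln(0.928572) = −0.5·(-0.196711) − 0.25·(-0.074107) = 0.1169.

0.1169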